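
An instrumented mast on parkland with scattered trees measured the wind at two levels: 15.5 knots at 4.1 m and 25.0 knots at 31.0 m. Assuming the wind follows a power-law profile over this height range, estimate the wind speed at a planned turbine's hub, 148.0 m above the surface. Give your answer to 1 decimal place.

36.2 knots

First find α: α = ln(V₂/V₁)/ln(z₂/z₁) = ln(25.0/15.5)/ln(31.0/4.1) = 0.47804/2.02300 = 0.2363
Extrapolate from 31.0 m to 148.0 m: V₃ = 25.0 × (148.0/31.0)^0.2363 = 25.0 × 1.4469 = 36.1713 knots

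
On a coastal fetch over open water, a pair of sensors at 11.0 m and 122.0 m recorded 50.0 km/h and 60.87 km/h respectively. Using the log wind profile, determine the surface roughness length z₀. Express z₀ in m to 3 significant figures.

Log law: V(z) ∝ ln(z/z₀). With r = V₁/V₂ = 50.0/60.87 = 0.82142,
r · ln(z₂/z₀) = ln(z₁/z₀) ⇒ ln z₀ = (ln z₁ − r·ln z₂)/(1 − r)
ln z₀ = (2.39790 − 0.82142×4.80402) / 0.17858 = -8.6698
z₀ = exp(-8.6698) = 0.0001717 m

z₀ ≈ 0.000172 m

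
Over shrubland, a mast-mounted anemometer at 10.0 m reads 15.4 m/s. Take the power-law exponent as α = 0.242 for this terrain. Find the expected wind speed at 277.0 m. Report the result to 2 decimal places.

Power-law profile: V₂ = V₁ · (z₂/z₁)^α
V₂ = 15.4 × (277.0/10.0)^0.242 = 15.4 × (27.7000)^0.242
    = 15.4 × 2.2340 = 34.4034 m/s

34.40 m/s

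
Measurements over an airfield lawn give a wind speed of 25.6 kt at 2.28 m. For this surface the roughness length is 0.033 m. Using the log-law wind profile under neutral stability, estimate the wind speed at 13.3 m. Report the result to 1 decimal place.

36.3 kt

Log law: V(z) ∝ ln(z/z₀), so V₂/V₁ = ln(z₂/z₀) / ln(z₁/z₀).
ln(13.3/0.033) = 5.9990, ln(2.28/0.033) = 4.2354
V₂ = 25.6 × 5.9990/4.2354 = 25.6 × 1.4164 = 36.2596 kt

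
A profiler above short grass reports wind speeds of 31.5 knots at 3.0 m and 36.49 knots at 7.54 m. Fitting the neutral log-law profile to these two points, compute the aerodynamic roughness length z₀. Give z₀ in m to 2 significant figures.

Log law: V(z) ∝ ln(z/z₀). With r = V₁/V₂ = 31.5/36.49 = 0.86325,
r · ln(z₂/z₀) = ln(z₁/z₀) ⇒ ln z₀ = (ln z₁ − r·ln z₂)/(1 − r)
ln z₀ = (1.09861 − 0.86325×2.02022) / 0.13675 = -4.7192
z₀ = exp(-4.7192) = 0.008923 m

z₀ ≈ 0.0089 m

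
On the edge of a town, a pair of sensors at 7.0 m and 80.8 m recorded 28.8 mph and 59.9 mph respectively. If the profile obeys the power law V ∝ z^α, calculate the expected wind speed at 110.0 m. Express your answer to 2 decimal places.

First find α: α = ln(V₂/V₁)/ln(z₂/z₁) = ln(59.9/28.8)/ln(80.8/7.0) = 0.73230/2.44607 = 0.2994
Extrapolate from 80.8 m to 110.0 m: V₃ = 59.9 × (110.0/80.8)^0.2994 = 59.9 × 1.0968 = 65.6959 mph

65.70 mph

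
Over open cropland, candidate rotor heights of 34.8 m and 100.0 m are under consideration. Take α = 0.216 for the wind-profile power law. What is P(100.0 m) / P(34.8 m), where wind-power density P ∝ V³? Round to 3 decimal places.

Speed ratio: V_B/V_A = (z_B/z_A)^α = (100.0/34.8)^0.216 = (2.8736)^0.216 = 1.25608
Power-density ratio: P_B/P_A = (V_B/V_A)³ = (1.25608)³ = 1.98179

1.982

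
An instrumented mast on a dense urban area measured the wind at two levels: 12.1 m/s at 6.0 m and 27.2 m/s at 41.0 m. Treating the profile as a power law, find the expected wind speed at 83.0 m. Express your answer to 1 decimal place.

First find α: α = ln(V₂/V₁)/ln(z₂/z₁) = ln(27.2/12.1)/ln(41.0/6.0) = 0.81001/1.92181 = 0.4215
Extrapolate from 41.0 m to 83.0 m: V₃ = 27.2 × (83.0/41.0)^0.4215 = 27.2 × 1.3462 = 36.6156 m/s

36.6 m/s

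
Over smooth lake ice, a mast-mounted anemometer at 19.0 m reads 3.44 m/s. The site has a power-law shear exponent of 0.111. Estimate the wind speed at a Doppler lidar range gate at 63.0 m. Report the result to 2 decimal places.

Power-law profile: V₂ = V₁ · (z₂/z₁)^α
V₂ = 3.44 × (63.0/19.0)^0.111 = 3.44 × (3.3158)^0.111
    = 3.44 × 1.1423 = 3.9296 m/s

3.93 m/s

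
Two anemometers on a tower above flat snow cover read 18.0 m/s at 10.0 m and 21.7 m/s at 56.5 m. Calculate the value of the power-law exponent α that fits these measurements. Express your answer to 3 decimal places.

Power law: V₂/V₁ = (z₂/z₁)^α ⇒ α = ln(V₂/V₁) / ln(z₂/z₁)
α = ln(21.7/18.0) / ln(56.5/10.0) = ln(1.2056) / ln(5.6500)
  = 0.18694 / 1.73166 = 0.10795

α ≈ 0.108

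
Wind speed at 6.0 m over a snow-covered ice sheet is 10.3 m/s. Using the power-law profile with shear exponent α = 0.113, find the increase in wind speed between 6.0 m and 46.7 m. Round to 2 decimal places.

2.69 m/s

Power law: V₂ = V₁ · (z₂/z₁)^α = 10.3 × (7.7833)^0.113 = 12.9879 m/s
ΔV = 12.9879 − 10.3 = 2.6879 m/s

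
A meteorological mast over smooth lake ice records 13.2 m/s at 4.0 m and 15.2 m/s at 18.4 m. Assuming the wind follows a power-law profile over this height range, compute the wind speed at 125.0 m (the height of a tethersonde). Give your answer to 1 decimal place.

First find α: α = ln(V₂/V₁)/ln(z₂/z₁) = ln(15.2/13.2)/ln(18.4/4.0) = 0.14108/1.52606 = 0.0924
Extrapolate from 18.4 m to 125.0 m: V₃ = 15.2 × (125.0/18.4)^0.0924 = 15.2 × 1.1938 = 18.1454 m/s

18.1 m/s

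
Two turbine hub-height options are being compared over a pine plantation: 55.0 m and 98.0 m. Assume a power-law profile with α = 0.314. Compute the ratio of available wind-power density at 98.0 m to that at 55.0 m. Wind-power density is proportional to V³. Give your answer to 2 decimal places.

Speed ratio: V_B/V_A = (z_B/z_A)^α = (98.0/55.0)^0.314 = (1.7818)^0.314 = 1.19887
Power-density ratio: P_B/P_A = (V_B/V_A)³ = (1.19887)³ = 1.72311

1.72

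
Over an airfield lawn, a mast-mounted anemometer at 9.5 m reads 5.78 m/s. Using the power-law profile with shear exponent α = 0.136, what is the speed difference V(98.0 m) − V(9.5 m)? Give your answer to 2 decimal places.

Power law: V₂ = V₁ · (z₂/z₁)^α = 5.78 × (10.3158)^0.136 = 7.9390 m/s
ΔV = 7.9390 − 5.78 = 2.1590 m/s

2.16 m/s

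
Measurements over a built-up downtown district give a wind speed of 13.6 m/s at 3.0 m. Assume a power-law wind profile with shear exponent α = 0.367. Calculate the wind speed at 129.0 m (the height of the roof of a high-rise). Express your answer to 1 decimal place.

54.1 m/s

Power-law profile: V₂ = V₁ · (z₂/z₁)^α
V₂ = 13.6 × (129.0/3.0)^0.367 = 13.6 × (43.0000)^0.367
    = 13.6 × 3.9763 = 54.0782 m/s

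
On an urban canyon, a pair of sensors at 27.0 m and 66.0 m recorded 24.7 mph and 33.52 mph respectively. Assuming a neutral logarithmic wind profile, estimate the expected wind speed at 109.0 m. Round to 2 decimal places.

Log law: V ∝ ln(z/z₀). From the pair, with r = V₁/V₂ = 0.73687,
ln z₀ = (ln z₁ − r·ln z₂)/(1 − r) = (3.2958 − 0.73687×4.1897)/0.26313 = 0.7927 → z₀ = 2.209 m
V₃ = V₁ · ln(z₃/z₀)/ln(z₁/z₀) = 24.7 × 3.8986/2.5031 = 38.4706 mph

38.47 mph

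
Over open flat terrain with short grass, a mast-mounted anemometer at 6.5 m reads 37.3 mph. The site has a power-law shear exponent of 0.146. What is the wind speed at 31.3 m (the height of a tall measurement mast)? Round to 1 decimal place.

Power-law profile: V₂ = V₁ · (z₂/z₁)^α
V₂ = 37.3 × (31.3/6.5)^0.146 = 37.3 × (4.8154)^0.146
    = 37.3 × 1.2580 = 46.9216 mph

46.9 mph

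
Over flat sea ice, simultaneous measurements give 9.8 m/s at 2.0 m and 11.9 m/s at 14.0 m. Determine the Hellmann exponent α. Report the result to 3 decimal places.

α ≈ 0.100

Power law: V₂/V₁ = (z₂/z₁)^α ⇒ α = ln(V₂/V₁) / ln(z₂/z₁)
α = ln(11.9/9.8) / ln(14.0/2.0) = ln(1.2143) / ln(7.0000)
  = 0.19416 / 1.94591 = 0.09978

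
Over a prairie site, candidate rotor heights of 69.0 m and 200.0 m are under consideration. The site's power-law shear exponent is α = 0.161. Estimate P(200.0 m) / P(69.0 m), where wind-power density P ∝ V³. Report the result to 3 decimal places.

1.672

Speed ratio: V_B/V_A = (z_B/z_A)^α = (200.0/69.0)^0.161 = (2.8986)^0.161 = 1.18689
Power-density ratio: P_B/P_A = (V_B/V_A)³ = (1.18689)³ = 1.67199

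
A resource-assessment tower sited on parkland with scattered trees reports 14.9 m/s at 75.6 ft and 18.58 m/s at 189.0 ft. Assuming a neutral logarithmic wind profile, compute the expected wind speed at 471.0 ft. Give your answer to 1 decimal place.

22.2 m/s

Log law: V ∝ ln(z/z₀). From the pair, with r = V₁/V₂ = 0.80194,
ln z₀ = (ln z₁ − r·ln z₂)/(1 − r) = (4.3255 − 0.80194×5.2417)/0.19806 = 0.6155 → z₀ = 1.851 ft
V₃ = V₁ · ln(z₃/z₀)/ln(z₁/z₀) = 14.9 × 5.5394/3.7100 = 22.2472 m/s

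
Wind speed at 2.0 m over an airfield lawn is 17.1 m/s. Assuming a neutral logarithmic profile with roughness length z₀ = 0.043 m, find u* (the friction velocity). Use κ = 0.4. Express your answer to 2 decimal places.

u* ≈ 1.78 m/s

Log law: V(z) = (u*/κ) · ln(z/z₀) ⇒ u* = κ · V / ln(z/z₀)
u* = 0.4 × 17.1 / ln(2.0/0.043) = 0.4 × 17.1 / 3.8397
   = 6.8400 / 3.8397 = 1.7814 m/s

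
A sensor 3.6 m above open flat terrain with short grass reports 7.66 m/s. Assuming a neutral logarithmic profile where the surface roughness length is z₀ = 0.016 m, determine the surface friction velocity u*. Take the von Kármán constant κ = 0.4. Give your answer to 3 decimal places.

u* ≈ 0.566 m/s

Log law: V(z) = (u*/κ) · ln(z/z₀) ⇒ u* = κ · V / ln(z/z₀)
u* = 0.4 × 7.66 / ln(3.6/0.016) = 0.4 × 7.66 / 5.4161
   = 3.0640 / 5.4161 = 0.5657 m/s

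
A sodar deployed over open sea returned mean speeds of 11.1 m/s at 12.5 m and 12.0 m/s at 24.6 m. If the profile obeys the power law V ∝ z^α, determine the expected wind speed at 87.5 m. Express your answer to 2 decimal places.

13.89 m/s

First find α: α = ln(V₂/V₁)/ln(z₂/z₁) = ln(12.0/11.1)/ln(24.6/12.5) = 0.07796/0.67702 = 0.1152
Extrapolate from 24.6 m to 87.5 m: V₃ = 12.0 × (87.5/24.6)^0.1152 = 12.0 × 1.1573 = 13.8880 m/s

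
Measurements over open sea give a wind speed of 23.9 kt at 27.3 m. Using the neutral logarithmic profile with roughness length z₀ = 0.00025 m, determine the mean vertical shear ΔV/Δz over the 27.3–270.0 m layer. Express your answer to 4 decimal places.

0.0195 kt/m

Log law: V₂ = V₁ · ln(z₂/z₀)/ln(z₁/z₀) = 23.9 × 13.8925/11.6009 = 28.6210 kt
ΔV/Δz = (28.6210 − 23.9)/(270.0 − 27.3) = 4.7210/242.7000 = 0.01945 kt/m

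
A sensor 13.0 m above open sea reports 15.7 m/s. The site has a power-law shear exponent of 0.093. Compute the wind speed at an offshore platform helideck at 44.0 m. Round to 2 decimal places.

Power-law profile: V₂ = V₁ · (z₂/z₁)^α
V₂ = 15.7 × (44.0/13.0)^0.093 = 15.7 × (3.3846)^0.093
    = 15.7 × 1.1201 = 17.5851 m/s

17.59 m/s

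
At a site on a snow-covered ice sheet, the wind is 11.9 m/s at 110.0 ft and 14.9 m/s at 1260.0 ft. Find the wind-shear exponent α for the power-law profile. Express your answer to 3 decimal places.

α ≈ 0.092

Power law: V₂/V₁ = (z₂/z₁)^α ⇒ α = ln(V₂/V₁) / ln(z₂/z₁)
α = ln(14.9/11.9) / ln(1260.0/110.0) = ln(1.2521) / ln(11.4545)
  = 0.22482 / 2.43839 = 0.09220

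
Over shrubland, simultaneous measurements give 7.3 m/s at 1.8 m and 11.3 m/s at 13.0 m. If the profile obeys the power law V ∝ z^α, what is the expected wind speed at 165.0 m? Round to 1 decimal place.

First find α: α = ln(V₂/V₁)/ln(z₂/z₁) = ln(11.3/7.3)/ln(13.0/1.8) = 0.43693/1.97716 = 0.2210
Extrapolate from 13.0 m to 165.0 m: V₃ = 11.3 × (165.0/13.0)^0.2210 = 11.3 × 1.7534 = 19.8129 m/s

19.8 m/s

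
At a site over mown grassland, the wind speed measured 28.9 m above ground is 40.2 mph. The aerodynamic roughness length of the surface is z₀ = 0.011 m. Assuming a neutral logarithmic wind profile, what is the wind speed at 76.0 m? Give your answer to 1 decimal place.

45.1 mph

Log law: V(z) ∝ ln(z/z₀), so V₂/V₁ = ln(z₂/z₀) / ln(z₁/z₀).
ln(76.0/0.011) = 8.8406, ln(28.9/0.011) = 7.8737
V₂ = 40.2 × 8.8406/7.8737 = 40.2 × 1.1228 = 45.1366 mph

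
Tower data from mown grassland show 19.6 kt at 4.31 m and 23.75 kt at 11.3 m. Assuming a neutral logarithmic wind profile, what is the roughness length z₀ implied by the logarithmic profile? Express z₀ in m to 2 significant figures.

z₀ ≈ 0.045 m

Log law: V(z) ∝ ln(z/z₀). With r = V₁/V₂ = 19.6/23.75 = 0.82526,
r · ln(z₂/z₀) = ln(z₁/z₀) ⇒ ln z₀ = (ln z₁ − r·ln z₂)/(1 − r)
ln z₀ = (1.46094 − 0.82526×2.42480) / 0.17474 = -3.0913
z₀ = exp(-3.0913) = 0.04544 m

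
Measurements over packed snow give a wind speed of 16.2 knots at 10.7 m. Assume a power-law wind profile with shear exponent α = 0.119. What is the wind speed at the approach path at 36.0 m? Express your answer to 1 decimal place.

Power-law profile: V₂ = V₁ · (z₂/z₁)^α
V₂ = 16.2 × (36.0/10.7)^0.119 = 16.2 × (3.3645)^0.119
    = 16.2 × 1.1553 = 18.7162 knots

18.7 knots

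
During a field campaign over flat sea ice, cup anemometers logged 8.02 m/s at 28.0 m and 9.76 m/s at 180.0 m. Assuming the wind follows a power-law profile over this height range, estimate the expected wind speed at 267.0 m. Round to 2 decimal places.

First find α: α = ln(V₂/V₁)/ln(z₂/z₁) = ln(9.76/8.02)/ln(180.0/28.0) = 0.19635/1.86075 = 0.1055
Extrapolate from 180.0 m to 267.0 m: V₃ = 9.76 × (267.0/180.0)^0.1055 = 9.76 × 1.0425 = 10.1747 m/s

10.17 m/s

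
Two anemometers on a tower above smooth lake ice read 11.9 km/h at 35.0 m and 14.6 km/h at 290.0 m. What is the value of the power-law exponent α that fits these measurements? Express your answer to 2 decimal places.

α ≈ 0.10

Power law: V₂/V₁ = (z₂/z₁)^α ⇒ α = ln(V₂/V₁) / ln(z₂/z₁)
α = ln(14.6/11.9) / ln(290.0/35.0) = ln(1.2269) / ln(8.2857)
  = 0.20448 / 2.11453 = 0.09670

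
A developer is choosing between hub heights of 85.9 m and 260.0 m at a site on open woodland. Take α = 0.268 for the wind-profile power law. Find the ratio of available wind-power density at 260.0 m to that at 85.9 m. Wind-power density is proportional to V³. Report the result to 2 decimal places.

Speed ratio: V_B/V_A = (z_B/z_A)^α = (260.0/85.9)^0.268 = (3.0268)^0.268 = 1.34556
Power-density ratio: P_B/P_A = (V_B/V_A)³ = (1.34556)³ = 2.43617

2.44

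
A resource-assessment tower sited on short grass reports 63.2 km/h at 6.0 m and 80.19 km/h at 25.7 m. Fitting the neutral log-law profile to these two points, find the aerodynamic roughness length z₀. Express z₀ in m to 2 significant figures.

Log law: V(z) ∝ ln(z/z₀). With r = V₁/V₂ = 63.2/80.19 = 0.78813,
r · ln(z₂/z₀) = ln(z₁/z₀) ⇒ ln z₀ = (ln z₁ − r·ln z₂)/(1 − r)
ln z₀ = (1.79176 − 0.78813×3.24649) / 0.21187 = -3.6196
z₀ = exp(-3.6196) = 0.02679 m

z₀ ≈ 0.027 m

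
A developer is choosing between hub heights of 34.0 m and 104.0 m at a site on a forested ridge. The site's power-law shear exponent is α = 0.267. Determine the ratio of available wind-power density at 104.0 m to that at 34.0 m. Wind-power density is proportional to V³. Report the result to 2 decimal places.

2.45

Speed ratio: V_B/V_A = (z_B/z_A)^α = (104.0/34.0)^0.267 = (3.0588)^0.267 = 1.34785
Power-density ratio: P_B/P_A = (V_B/V_A)³ = (1.34785)³ = 2.44866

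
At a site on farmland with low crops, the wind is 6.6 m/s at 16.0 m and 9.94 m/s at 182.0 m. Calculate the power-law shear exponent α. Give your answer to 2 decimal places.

α ≈ 0.17

Power law: V₂/V₁ = (z₂/z₁)^α ⇒ α = ln(V₂/V₁) / ln(z₂/z₁)
α = ln(9.94/6.6) / ln(182.0/16.0) = ln(1.5061) / ln(11.3750)
  = 0.40950 / 2.43142 = 0.16842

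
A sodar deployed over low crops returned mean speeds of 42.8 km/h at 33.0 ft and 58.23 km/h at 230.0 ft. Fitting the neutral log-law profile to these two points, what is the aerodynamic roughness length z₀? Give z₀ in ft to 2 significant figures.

Log law: V(z) ∝ ln(z/z₀). With r = V₁/V₂ = 42.8/58.23 = 0.73502,
r · ln(z₂/z₀) = ln(z₁/z₀) ⇒ ln z₀ = (ln z₁ − r·ln z₂)/(1 − r)
ln z₀ = (3.49651 − 0.73502×5.43808) / 0.26498 = -1.8891
z₀ = exp(-1.8891) = 0.1512 ft

z₀ ≈ 0.15 ft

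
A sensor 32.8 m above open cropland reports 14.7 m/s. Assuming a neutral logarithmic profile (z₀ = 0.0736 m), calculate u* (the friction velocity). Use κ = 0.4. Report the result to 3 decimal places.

Log law: V(z) = (u*/κ) · ln(z/z₀) ⇒ u* = κ · V / ln(z/z₀)
u* = 0.4 × 14.7 / ln(32.8/0.0736) = 0.4 × 14.7 / 6.0995
   = 5.8800 / 6.0995 = 0.9640 m/s

u* ≈ 0.964 m/s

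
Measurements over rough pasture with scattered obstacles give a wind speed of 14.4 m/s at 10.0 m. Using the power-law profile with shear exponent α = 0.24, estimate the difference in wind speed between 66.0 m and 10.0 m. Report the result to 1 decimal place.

8.2 m/s

Power law: V₂ = V₁ · (z₂/z₁)^α = 14.4 × (6.6000)^0.24 = 22.6492 m/s
ΔV = 22.6492 − 14.4 = 8.2492 m/s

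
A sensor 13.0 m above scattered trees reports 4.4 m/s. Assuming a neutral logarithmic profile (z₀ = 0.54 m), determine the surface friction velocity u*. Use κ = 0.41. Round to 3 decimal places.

Log law: V(z) = (u*/κ) · ln(z/z₀) ⇒ u* = κ · V / ln(z/z₀)
u* = 0.41 × 4.4 / ln(13.0/0.54) = 0.41 × 4.4 / 3.1811
   = 1.8040 / 3.1811 = 0.5671 m/s

u* ≈ 0.567 m/s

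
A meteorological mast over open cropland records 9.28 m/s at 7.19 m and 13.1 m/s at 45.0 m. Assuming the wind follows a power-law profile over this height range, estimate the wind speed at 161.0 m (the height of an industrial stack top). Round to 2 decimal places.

16.65 m/s

First find α: α = ln(V₂/V₁)/ln(z₂/z₁) = ln(13.1/9.28)/ln(45.0/7.19) = 0.34475/1.83397 = 0.1880
Extrapolate from 45.0 m to 161.0 m: V₃ = 13.1 × (161.0/45.0)^0.1880 = 13.1 × 1.2708 = 16.6471 m/s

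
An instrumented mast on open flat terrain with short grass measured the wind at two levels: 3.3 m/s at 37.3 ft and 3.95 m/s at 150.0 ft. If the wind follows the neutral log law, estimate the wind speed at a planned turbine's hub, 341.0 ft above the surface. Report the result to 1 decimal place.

Log law: V ∝ ln(z/z₀). From the pair, with r = V₁/V₂ = 0.83544,
ln z₀ = (ln z₁ − r·ln z₂)/(1 − r) = (3.6190 − 0.83544×5.0106)/0.16456 = -3.4463 → z₀ = 0.03186 ft
V₃ = V₁ · ln(z₃/z₀)/ln(z₁/z₀) = 3.3 × 9.2781/7.0653 = 4.3336 m/s

4.3 m/s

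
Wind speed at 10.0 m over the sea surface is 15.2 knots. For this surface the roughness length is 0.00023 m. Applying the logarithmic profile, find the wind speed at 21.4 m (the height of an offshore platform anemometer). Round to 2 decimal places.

16.28 knots

Log law: V(z) ∝ ln(z/z₀), so V₂/V₁ = ln(z₂/z₀) / ln(z₁/z₀).
ln(21.4/0.00023) = 11.4408, ln(10.0/0.00023) = 10.6800
V₂ = 15.2 × 11.4408/10.6800 = 15.2 × 1.0712 = 16.2828 knots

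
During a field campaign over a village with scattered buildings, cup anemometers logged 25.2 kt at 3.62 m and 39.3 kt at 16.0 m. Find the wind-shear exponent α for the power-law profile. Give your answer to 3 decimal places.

α ≈ 0.299

Power law: V₂/V₁ = (z₂/z₁)^α ⇒ α = ln(V₂/V₁) / ln(z₂/z₁)
α = ln(39.3/25.2) / ln(16.0/3.62) = ln(1.5595) / ln(4.4199)
  = 0.44438 / 1.48611 = 0.29902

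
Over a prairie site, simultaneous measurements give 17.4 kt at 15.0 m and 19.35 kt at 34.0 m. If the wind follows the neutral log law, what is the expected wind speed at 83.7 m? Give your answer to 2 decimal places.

21.50 kt

Log law: V ∝ ln(z/z₀). From the pair, with r = V₁/V₂ = 0.89922,
ln z₀ = (ln z₁ − r·ln z₂)/(1 − r) = (2.7081 − 0.89922×3.5264)/0.10078 = -4.5938 → z₀ = 0.01011 m
V₃ = V₁ · ln(z₃/z₀)/ln(z₁/z₀) = 17.4 × 9.0210/7.3018 = 21.4968 kt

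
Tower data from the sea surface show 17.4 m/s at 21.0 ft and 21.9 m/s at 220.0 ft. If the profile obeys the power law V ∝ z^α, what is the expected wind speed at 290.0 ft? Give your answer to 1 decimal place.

First find α: α = ln(V₂/V₁)/ln(z₂/z₁) = ln(21.9/17.4)/ln(220.0/21.0) = 0.23002/2.34911 = 0.0979
Extrapolate from 220.0 ft to 290.0 ft: V₃ = 21.9 × (290.0/220.0)^0.0979 = 21.9 × 1.0274 = 22.5005 m/s

22.5 m/s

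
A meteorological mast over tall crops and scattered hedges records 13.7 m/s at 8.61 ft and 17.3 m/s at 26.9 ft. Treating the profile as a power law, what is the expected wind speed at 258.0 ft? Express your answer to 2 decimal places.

27.49 m/s

First find α: α = ln(V₂/V₁)/ln(z₂/z₁) = ln(17.3/13.7)/ln(26.9/8.61) = 0.23331/1.13920 = 0.2048
Extrapolate from 26.9 ft to 258.0 ft: V₃ = 17.3 × (258.0/26.9)^0.2048 = 17.3 × 1.5889 = 27.4874 m/s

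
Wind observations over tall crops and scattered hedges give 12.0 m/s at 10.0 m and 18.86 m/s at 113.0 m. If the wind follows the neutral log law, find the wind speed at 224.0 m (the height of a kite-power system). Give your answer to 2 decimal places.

Log law: V ∝ ln(z/z₀). From the pair, with r = V₁/V₂ = 0.63627,
ln z₀ = (ln z₁ − r·ln z₂)/(1 − r) = (2.3026 − 0.63627×4.7274)/0.36373 = -1.9391 → z₀ = 0.1438 m
V₃ = V₁ · ln(z₃/z₀)/ln(z₁/z₀) = 12.0 × 7.3507/4.2416 = 20.7958 m/s

20.80 m/s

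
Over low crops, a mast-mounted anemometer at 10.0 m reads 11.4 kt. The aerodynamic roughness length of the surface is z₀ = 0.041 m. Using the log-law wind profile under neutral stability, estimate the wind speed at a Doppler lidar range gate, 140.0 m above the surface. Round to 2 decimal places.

Log law: V(z) ∝ ln(z/z₀), so V₂/V₁ = ln(z₂/z₀) / ln(z₁/z₀).
ln(140.0/0.041) = 8.1358, ln(10.0/0.041) = 5.4968
V₂ = 11.4 × 8.1358/5.4968 = 11.4 × 1.4801 = 16.8733 kt

16.87 kt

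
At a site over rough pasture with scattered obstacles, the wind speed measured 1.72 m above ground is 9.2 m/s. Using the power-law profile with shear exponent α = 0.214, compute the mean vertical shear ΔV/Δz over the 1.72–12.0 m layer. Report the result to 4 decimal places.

0.4613 m/s/m

Power law: V₂ = V₁ · (z₂/z₁)^α = 9.2 × (6.9767)^0.214 = 13.9421 m/s
ΔV/Δz = (13.9421 − 9.2)/(12.0 − 1.72) = 4.7421/10.2800 = 0.46130 m/s/m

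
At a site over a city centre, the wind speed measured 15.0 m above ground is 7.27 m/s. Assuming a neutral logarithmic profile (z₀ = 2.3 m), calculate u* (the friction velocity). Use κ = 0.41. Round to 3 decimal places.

Log law: V(z) = (u*/κ) · ln(z/z₀) ⇒ u* = κ · V / ln(z/z₀)
u* = 0.41 × 7.27 / ln(15.0/2.3) = 0.41 × 7.27 / 1.8751
   = 2.9807 / 1.8751 = 1.5896 m/s

u* ≈ 1.590 m/s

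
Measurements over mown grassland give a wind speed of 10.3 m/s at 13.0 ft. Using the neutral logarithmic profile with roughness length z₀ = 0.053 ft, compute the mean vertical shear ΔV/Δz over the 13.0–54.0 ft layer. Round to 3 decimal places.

0.065 m/s/ft

Log law: V₂ = V₁ · ln(z₂/z₀)/ln(z₁/z₀) = 10.3 × 6.9264/5.5024 = 12.9657 m/s
ΔV/Δz = (12.9657 − 10.3)/(54.0 − 13.0) = 2.6657/41.0000 = 0.06502 m/s/ft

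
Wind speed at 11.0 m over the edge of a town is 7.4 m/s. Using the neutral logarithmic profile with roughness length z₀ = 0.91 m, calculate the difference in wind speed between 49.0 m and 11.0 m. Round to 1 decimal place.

4.4 m/s

Log law: V₂ = V₁ · ln(z₂/z₀)/ln(z₁/z₀) = 7.4 × 3.9861/2.4922 = 11.8358 m/s
ΔV = 11.8358 − 7.4 = 4.4358 m/s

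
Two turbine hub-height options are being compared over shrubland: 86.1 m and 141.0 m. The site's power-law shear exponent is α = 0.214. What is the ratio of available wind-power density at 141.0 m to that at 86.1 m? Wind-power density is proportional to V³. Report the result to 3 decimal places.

Speed ratio: V_B/V_A = (z_B/z_A)^α = (141.0/86.1)^0.214 = (1.6376)^0.214 = 1.11133
Power-density ratio: P_B/P_A = (V_B/V_A)³ = (1.11133)³ = 1.37255

1.373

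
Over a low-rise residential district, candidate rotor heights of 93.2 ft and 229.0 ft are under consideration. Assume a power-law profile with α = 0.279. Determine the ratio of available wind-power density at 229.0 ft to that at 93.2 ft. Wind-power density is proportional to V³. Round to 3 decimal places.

Speed ratio: V_B/V_A = (z_B/z_A)^α = (229.0/93.2)^0.279 = (2.4571)^0.279 = 1.28507
Power-density ratio: P_B/P_A = (V_B/V_A)³ = (1.28507)³ = 2.12217

2.122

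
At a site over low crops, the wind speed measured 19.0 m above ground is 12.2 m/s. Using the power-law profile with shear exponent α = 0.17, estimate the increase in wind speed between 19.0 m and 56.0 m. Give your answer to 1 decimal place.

2.5 m/s

Power law: V₂ = V₁ · (z₂/z₁)^α = 12.2 × (2.9474)^0.17 = 14.6610 m/s
ΔV = 14.6610 − 12.2 = 2.4610 m/s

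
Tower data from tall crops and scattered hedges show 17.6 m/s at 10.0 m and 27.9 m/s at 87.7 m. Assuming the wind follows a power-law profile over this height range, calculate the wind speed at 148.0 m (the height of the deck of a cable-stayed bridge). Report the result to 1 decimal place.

31.2 m/s

First find α: α = ln(V₂/V₁)/ln(z₂/z₁) = ln(27.9/17.6)/ln(87.7/10.0) = 0.46073/2.17134 = 0.2122
Extrapolate from 87.7 m to 148.0 m: V₃ = 27.9 × (148.0/87.7)^0.2122 = 27.9 × 1.1174 = 31.1764 m/s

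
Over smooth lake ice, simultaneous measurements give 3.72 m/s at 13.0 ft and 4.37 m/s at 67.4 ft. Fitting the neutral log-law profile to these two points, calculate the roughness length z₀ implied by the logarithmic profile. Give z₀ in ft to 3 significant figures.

Log law: V(z) ∝ ln(z/z₀). With r = V₁/V₂ = 3.72/4.37 = 0.85126,
r · ln(z₂/z₀) = ln(z₁/z₀) ⇒ ln z₀ = (ln z₁ − r·ln z₂)/(1 − r)
ln z₀ = (2.56495 − 0.85126×4.21065) / 0.14874 = -6.8535
z₀ = exp(-6.8535) = 0.001056 ft

z₀ ≈ 0.00106 ft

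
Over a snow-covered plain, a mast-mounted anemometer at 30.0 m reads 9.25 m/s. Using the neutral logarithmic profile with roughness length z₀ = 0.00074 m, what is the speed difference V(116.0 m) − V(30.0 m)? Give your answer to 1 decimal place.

Log law: V₂ = V₁ · ln(z₂/z₀)/ln(z₁/z₀) = 9.25 × 11.9625/10.6101 = 10.4290 m/s
ΔV = 10.4290 − 9.25 = 1.1790 m/s

1.2 m/s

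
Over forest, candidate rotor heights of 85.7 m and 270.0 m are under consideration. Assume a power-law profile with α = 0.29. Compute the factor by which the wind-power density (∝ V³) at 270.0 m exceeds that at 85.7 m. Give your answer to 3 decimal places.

2.714

Speed ratio: V_B/V_A = (z_B/z_A)^α = (270.0/85.7)^0.29 = (3.1505)^0.29 = 1.39486
Power-density ratio: P_B/P_A = (V_B/V_A)³ = (1.39486)³ = 2.71390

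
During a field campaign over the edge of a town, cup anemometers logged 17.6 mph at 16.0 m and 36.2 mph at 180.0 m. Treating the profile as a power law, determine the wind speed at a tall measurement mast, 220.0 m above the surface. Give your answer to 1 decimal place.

38.4 mph

First find α: α = ln(V₂/V₁)/ln(z₂/z₁) = ln(36.2/17.6)/ln(180.0/16.0) = 0.72116/2.42037 = 0.2980
Extrapolate from 180.0 m to 220.0 m: V₃ = 36.2 × (220.0/180.0)^0.2980 = 36.2 × 1.0616 = 38.4304 mph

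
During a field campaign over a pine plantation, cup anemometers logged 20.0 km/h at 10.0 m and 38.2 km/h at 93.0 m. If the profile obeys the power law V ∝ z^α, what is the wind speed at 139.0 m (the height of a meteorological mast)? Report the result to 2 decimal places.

42.92 km/h

First find α: α = ln(V₂/V₁)/ln(z₂/z₁) = ln(38.2/20.0)/ln(93.0/10.0) = 0.64710/2.23001 = 0.2902
Extrapolate from 93.0 m to 139.0 m: V₃ = 38.2 × (139.0/93.0)^0.2902 = 38.2 × 1.1237 = 42.9249 km/h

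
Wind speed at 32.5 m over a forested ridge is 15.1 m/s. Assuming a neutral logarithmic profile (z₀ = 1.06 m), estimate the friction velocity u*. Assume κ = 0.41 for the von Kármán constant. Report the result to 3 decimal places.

u* ≈ 1.809 m/s

Log law: V(z) = (u*/κ) · ln(z/z₀) ⇒ u* = κ · V / ln(z/z₀)
u* = 0.41 × 15.1 / ln(32.5/1.06) = 0.41 × 15.1 / 3.4230
   = 6.1910 / 3.4230 = 1.8087 m/s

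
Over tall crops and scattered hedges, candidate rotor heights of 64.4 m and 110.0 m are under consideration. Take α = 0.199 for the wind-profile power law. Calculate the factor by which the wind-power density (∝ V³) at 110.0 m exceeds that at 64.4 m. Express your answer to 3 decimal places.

Speed ratio: V_B/V_A = (z_B/z_A)^α = (110.0/64.4)^0.199 = (1.7081)^0.199 = 1.11242
Power-density ratio: P_B/P_A = (V_B/V_A)³ = (1.11242)³ = 1.37660

1.377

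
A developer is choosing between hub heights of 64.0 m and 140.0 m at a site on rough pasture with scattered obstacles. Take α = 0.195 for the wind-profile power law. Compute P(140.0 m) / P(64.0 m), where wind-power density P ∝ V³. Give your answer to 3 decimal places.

Speed ratio: V_B/V_A = (z_B/z_A)^α = (140.0/64.0)^0.195 = (2.1875)^0.195 = 1.16490
Power-density ratio: P_B/P_A = (V_B/V_A)³ = (1.16490)³ = 1.58077

1.581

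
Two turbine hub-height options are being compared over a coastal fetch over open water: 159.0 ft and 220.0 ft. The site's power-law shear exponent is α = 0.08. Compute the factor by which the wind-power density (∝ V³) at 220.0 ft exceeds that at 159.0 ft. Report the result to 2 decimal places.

1.08

Speed ratio: V_B/V_A = (z_B/z_A)^α = (220.0/159.0)^0.08 = (1.3836)^0.08 = 1.02632
Power-density ratio: P_B/P_A = (V_B/V_A)³ = (1.02632)³ = 1.08105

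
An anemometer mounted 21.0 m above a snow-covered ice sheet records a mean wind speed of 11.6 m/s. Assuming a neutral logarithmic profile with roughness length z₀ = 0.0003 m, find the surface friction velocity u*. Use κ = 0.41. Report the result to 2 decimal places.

u* ≈ 0.43 m/s

Log law: V(z) = (u*/κ) · ln(z/z₀) ⇒ u* = κ · V / ln(z/z₀)
u* = 0.41 × 11.6 / ln(21.0/0.0003) = 0.41 × 11.6 / 11.1563
   = 4.7560 / 11.1563 = 0.4263 m/s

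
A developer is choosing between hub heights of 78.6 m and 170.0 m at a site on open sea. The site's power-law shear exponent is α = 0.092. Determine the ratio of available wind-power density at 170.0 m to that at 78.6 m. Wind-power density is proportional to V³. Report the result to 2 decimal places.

Speed ratio: V_B/V_A = (z_B/z_A)^α = (170.0/78.6)^0.092 = (2.1628)^0.092 = 1.07355
Power-density ratio: P_B/P_A = (V_B/V_A)³ = (1.07355)³ = 1.23728

1.24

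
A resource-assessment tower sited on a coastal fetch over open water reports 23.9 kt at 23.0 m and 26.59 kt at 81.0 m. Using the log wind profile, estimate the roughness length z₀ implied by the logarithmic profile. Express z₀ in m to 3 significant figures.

Log law: V(z) ∝ ln(z/z₀). With r = V₁/V₂ = 23.9/26.59 = 0.89883,
r · ln(z₂/z₀) = ln(z₁/z₀) ⇒ ln z₀ = (ln z₁ − r·ln z₂)/(1 − r)
ln z₀ = (3.13549 − 0.89883×4.39445) / 0.10117 = -8.0500
z₀ = exp(-8.0500) = 0.0003191 m

z₀ ≈ 0.000319 m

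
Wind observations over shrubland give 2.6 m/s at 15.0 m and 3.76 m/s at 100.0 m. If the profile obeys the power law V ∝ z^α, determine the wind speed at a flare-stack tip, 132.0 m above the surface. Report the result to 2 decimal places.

First find α: α = ln(V₂/V₁)/ln(z₂/z₁) = ln(3.76/2.6)/ln(100.0/15.0) = 0.36891/1.89712 = 0.1945
Extrapolate from 100.0 m to 132.0 m: V₃ = 3.76 × (132.0/100.0)^0.1945 = 3.76 × 1.0555 = 3.9686 m/s

3.97 m/s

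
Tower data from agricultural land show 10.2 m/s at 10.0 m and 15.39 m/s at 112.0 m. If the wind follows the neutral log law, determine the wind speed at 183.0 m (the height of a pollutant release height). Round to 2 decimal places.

Log law: V ∝ ln(z/z₀). From the pair, with r = V₁/V₂ = 0.66277,
ln z₀ = (ln z₁ − r·ln z₂)/(1 − r) = (2.3026 − 0.66277×4.7185)/0.33723 = -2.4455 → z₀ = 0.08669 m
V₃ = V₁ · ln(z₃/z₀)/ln(z₁/z₀) = 10.2 × 7.6549/4.7480 = 16.4448 m/s

16.44 m/s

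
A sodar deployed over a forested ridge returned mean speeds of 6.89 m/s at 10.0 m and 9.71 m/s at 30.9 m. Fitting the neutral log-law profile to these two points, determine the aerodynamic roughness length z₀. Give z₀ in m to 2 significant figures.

z₀ ≈ 0.64 m

Log law: V(z) ∝ ln(z/z₀). With r = V₁/V₂ = 6.89/9.71 = 0.70958,
r · ln(z₂/z₀) = ln(z₁/z₀) ⇒ ln z₀ = (ln z₁ − r·ln z₂)/(1 − r)
ln z₀ = (2.30259 − 0.70958×3.43076) / 0.29042 = -0.4538
z₀ = exp(-0.4538) = 0.6352 m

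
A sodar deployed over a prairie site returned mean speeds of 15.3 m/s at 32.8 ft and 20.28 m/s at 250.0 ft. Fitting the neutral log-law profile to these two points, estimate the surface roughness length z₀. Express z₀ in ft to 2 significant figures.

z₀ ≈ 0.064 ft

Log law: V(z) ∝ ln(z/z₀). With r = V₁/V₂ = 15.3/20.28 = 0.75444,
r · ln(z₂/z₀) = ln(z₁/z₀) ⇒ ln z₀ = (ln z₁ − r·ln z₂)/(1 − r)
ln z₀ = (3.49043 − 0.75444×5.52146) / 0.24556 = -2.7495
z₀ = exp(-2.7495) = 0.06396 ft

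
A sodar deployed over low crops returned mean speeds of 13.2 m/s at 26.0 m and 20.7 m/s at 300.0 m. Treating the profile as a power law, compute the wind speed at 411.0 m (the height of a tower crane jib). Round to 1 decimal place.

21.9 m/s

First find α: α = ln(V₂/V₁)/ln(z₂/z₁) = ln(20.7/13.2)/ln(300.0/26.0) = 0.44992/2.44569 = 0.1840
Extrapolate from 300.0 m to 411.0 m: V₃ = 20.7 × (411.0/300.0)^0.1840 = 20.7 × 1.0596 = 21.9342 m/s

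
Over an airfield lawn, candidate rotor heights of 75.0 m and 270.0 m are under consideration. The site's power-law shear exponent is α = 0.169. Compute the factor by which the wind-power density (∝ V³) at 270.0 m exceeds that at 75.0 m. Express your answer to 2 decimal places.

1.91

Speed ratio: V_B/V_A = (z_B/z_A)^α = (270.0/75.0)^0.169 = (3.6000)^0.169 = 1.24170
Power-density ratio: P_B/P_A = (V_B/V_A)³ = (1.24170)³ = 1.91446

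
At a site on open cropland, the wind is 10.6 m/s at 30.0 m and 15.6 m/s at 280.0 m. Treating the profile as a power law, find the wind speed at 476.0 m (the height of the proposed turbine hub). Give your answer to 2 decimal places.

17.10 m/s

First find α: α = ln(V₂/V₁)/ln(z₂/z₁) = ln(15.6/10.6)/ln(280.0/30.0) = 0.38642/2.23359 = 0.1730
Extrapolate from 280.0 m to 476.0 m: V₃ = 15.6 × (476.0/280.0)^0.1730 = 15.6 × 1.0961 = 17.0999 m/s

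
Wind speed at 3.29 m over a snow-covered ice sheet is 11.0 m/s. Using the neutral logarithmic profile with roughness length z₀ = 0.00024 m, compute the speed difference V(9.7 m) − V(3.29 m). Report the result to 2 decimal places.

Log law: V₂ = V₁ · ln(z₂/z₀)/ln(z₁/z₀) = 11.0 × 10.6070/9.5258 = 12.2486 m/s
ΔV = 12.2486 − 11.0 = 1.2486 m/s

1.25 m/s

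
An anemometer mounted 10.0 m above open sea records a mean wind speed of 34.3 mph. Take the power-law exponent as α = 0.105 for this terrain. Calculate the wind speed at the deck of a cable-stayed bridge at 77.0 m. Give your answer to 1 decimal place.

42.5 mph

Power-law profile: V₂ = V₁ · (z₂/z₁)^α
V₂ = 34.3 × (77.0/10.0)^0.105 = 34.3 × (7.7000)^0.105
    = 34.3 × 1.2390 = 42.4987 mph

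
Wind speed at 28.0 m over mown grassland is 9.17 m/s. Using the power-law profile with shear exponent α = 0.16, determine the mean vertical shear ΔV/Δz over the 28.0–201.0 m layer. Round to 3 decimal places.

0.020 m/s/m

Power law: V₂ = V₁ · (z₂/z₁)^α = 9.17 × (7.1786)^0.16 = 12.5700 m/s
ΔV/Δz = (12.5700 − 9.17)/(201.0 − 28.0) = 3.4000/173.0000 = 0.01965 m/s/m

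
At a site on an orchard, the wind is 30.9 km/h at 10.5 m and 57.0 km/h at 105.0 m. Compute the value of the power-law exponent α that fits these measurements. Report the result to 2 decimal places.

α ≈ 0.27

Power law: V₂/V₁ = (z₂/z₁)^α ⇒ α = ln(V₂/V₁) / ln(z₂/z₁)
α = ln(57.0/30.9) / ln(105.0/10.5) = ln(1.8447) / ln(10.0000)
  = 0.61230 / 2.30259 = 0.26592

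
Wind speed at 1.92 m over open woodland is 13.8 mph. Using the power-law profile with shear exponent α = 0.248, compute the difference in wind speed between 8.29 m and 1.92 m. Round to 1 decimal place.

Power law: V₂ = V₁ · (z₂/z₁)^α = 13.8 × (4.3177)^0.248 = 19.8345 mph
ΔV = 19.8345 − 13.8 = 6.0345 mph

6.0 mph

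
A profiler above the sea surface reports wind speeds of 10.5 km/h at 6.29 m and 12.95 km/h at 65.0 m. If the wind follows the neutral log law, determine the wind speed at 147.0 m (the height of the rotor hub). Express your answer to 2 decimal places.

13.81 km/h

Log law: V ∝ ln(z/z₀). From the pair, with r = V₁/V₂ = 0.81081,
ln z₀ = (ln z₁ − r·ln z₂)/(1 − r) = (1.8390 − 0.81081×4.1744)/0.18919 = -8.1700 → z₀ = 0.0002830 m
V₃ = V₁ · ln(z₃/z₀)/ln(z₁/z₀) = 10.5 × 13.1604/10.0090 = 13.8061 km/h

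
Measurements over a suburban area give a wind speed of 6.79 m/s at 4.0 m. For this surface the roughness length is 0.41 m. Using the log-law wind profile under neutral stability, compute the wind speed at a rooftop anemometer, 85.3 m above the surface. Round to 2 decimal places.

Log law: V(z) ∝ ln(z/z₀), so V₂/V₁ = ln(z₂/z₀) / ln(z₁/z₀).
ln(85.3/0.41) = 5.3378, ln(4.0/0.41) = 2.2779
V₂ = 6.79 × 5.3378/2.2779 = 6.79 × 2.3433 = 15.9110 m/s

15.91 m/s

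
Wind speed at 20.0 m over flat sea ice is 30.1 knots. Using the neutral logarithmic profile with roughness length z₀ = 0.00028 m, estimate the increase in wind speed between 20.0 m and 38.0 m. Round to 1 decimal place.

Log law: V₂ = V₁ · ln(z₂/z₀)/ln(z₁/z₀) = 30.1 × 11.8183/11.1765 = 31.8286 knots
ΔV = 31.8286 − 30.1 = 1.7286 knots

1.7 knots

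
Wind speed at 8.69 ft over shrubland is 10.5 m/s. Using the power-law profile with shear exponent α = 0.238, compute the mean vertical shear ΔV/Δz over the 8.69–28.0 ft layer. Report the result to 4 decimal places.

0.1746 m/s/ft

Power law: V₂ = V₁ · (z₂/z₁)^α = 10.5 × (3.2221)^0.238 = 13.8716 m/s
ΔV/Δz = (13.8716 − 10.5)/(28.0 − 8.69) = 3.3716/19.3100 = 0.17460 m/s/ft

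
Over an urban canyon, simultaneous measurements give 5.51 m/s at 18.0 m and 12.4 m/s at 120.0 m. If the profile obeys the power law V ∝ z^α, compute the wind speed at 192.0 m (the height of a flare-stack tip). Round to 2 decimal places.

First find α: α = ln(V₂/V₁)/ln(z₂/z₁) = ln(12.4/5.51)/ln(120.0/18.0) = 0.81113/1.89712 = 0.4276
Extrapolate from 120.0 m to 192.0 m: V₃ = 12.4 × (192.0/120.0)^0.4276 = 12.4 × 1.2226 = 15.1599 m/s

15.16 m/s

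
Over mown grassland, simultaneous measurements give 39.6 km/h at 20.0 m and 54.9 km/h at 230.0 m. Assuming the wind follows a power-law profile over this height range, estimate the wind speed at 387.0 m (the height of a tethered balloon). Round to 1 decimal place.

First find α: α = ln(V₂/V₁)/ln(z₂/z₁) = ln(54.9/39.6)/ln(230.0/20.0) = 0.32668/2.44235 = 0.1338
Extrapolate from 230.0 m to 387.0 m: V₃ = 54.9 × (387.0/230.0)^0.1338 = 54.9 × 1.0721 = 58.8572 km/h

58.9 km/h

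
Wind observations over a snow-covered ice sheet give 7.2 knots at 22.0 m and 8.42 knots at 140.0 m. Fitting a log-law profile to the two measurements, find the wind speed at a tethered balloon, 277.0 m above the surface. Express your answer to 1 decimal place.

8.9 knots

Log law: V ∝ ln(z/z₀). From the pair, with r = V₁/V₂ = 0.85511,
ln z₀ = (ln z₁ − r·ln z₂)/(1 − r) = (3.0910 − 0.85511×4.9416)/0.14489 = -7.8305 → z₀ = 0.0003974 m
V₃ = V₁ · ln(z₃/z₀)/ln(z₁/z₀) = 7.2 × 13.4545/10.9216 = 8.8699 knots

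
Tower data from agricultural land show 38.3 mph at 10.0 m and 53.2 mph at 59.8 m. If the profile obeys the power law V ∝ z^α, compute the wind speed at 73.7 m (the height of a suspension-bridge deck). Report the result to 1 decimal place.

55.3 mph

First find α: α = ln(V₂/V₁)/ln(z₂/z₁) = ln(53.2/38.3)/ln(59.8/10.0) = 0.32861/1.78842 = 0.1837
Extrapolate from 59.8 m to 73.7 m: V₃ = 53.2 × (73.7/59.8)^0.1837 = 53.2 × 1.0391 = 55.2827 mph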